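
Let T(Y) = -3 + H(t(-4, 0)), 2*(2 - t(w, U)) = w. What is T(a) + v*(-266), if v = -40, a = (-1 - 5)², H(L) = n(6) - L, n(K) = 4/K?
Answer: 31901/3 ≈ 10634.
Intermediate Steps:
t(w, U) = 2 - w/2
H(L) = ⅔ - L (H(L) = 4/6 - L = 4*(⅙) - L = ⅔ - L)
a = 36 (a = (-6)² = 36)
T(Y) = -19/3 (T(Y) = -3 + (⅔ - (2 - ½*(-4))) = -3 + (⅔ - (2 + 2)) = -3 + (⅔ - 1*4) = -3 + (⅔ - 4) = -3 - 10/3 = -19/3)
T(a) + v*(-266) = -19/3 - 40*(-266) = -19/3 + 10640 = 31901/3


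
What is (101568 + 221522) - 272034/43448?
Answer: 7018671143/21724 ≈ 3.2308e+5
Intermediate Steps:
(101568 + 221522) - 272034/43448 = 323090 - 272034/43448 = 323090 - 1*136017/21724 = 323090 - 136017/21724 = 7018671143/21724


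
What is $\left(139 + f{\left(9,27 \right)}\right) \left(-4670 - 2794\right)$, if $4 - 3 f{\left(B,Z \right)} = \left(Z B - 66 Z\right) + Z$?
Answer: $-4809304$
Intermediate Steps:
$f{\left(B,Z \right)} = \frac{4}{3} + \frac{65 Z}{3} - \frac{B Z}{3}$ ($f{\left(B,Z \right)} = \frac{4}{3} - \frac{\left(Z B - 66 Z\right) + Z}{3} = \frac{4}{3} - \frac{\left(B Z - 66 Z\right) + Z}{3} = \frac{4}{3} - \frac{\left(- 66 Z + B Z\right) + Z}{3} = \frac{4}{3} - \frac{- 65 Z + B Z}{3} = \frac{4}{3} - \left(- \frac{65 Z}{3} + \frac{B Z}{3}\right) = \frac{4}{3} + \frac{65 Z}{3} - \frac{B Z}{3}$)
$\left(139 + f{\left(9,27 \right)}\right) \left(-4670 - 2794\right) = \left(139 + \left(\frac{4}{3} + \frac{65}{3} \cdot 27 - 3 \cdot 27\right)\right) \left(-4670 - 2794\right) = \left(139 + \left(\frac{4}{3} + 585 - 81\right)\right) \left(-7464\right) = \left(139 + \frac{1516}{3}\right) \left(-7464\right) = \frac{1933}{3} \left(-7464\right) = -4809304$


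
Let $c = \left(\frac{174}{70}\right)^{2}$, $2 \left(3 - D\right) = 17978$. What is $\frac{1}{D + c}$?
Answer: $- \frac{1225}{11000281} \approx -0.00011136$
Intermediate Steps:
$D = -8986$ ($D = 3 - 8989 = -8986$)
$c = \frac{7569}{1225}$ ($c = \left(174 \cdot \frac{1}{70}\right)^{2} = \left(\frac{87}{35}\right)^{2} = \frac{7569}{1225} \approx 6.1788$)
$\frac{1}{D + c} = \frac{1}{-8986 + \frac{7569}{1225}} = \frac{1}{- \frac{11000281}{1225}} = - \frac{1225}{11000281}$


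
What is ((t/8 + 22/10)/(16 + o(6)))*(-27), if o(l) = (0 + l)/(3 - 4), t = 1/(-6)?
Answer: -4707/800 ≈ -5.8838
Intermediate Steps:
t = -⅙ ≈ -0.16667
o(l) = -l (o(l) = l/(-1) = l*(-1) = -l)
((t/8 + 22/10)/(16 + o(6)))*(-27) = ((-⅙/8 + 22/10)/(16 - 1*6))*(-27) = ((-⅙*⅛ + 22*(⅒))/(16 - 6))*(-27) = ((-1/48 + 11/5)/10)*(-27) = ((523/240)*(⅒))*(-27) = (523/2400)*(-27) = -4707/800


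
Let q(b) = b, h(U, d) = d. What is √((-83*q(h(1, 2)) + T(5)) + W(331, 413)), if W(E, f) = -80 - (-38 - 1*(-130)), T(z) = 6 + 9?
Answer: I*√323 ≈ 17.972*I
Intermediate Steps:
T(z) = 15
W(E, f) = -172 (W(E, f) = -80 - (-38 + 130) = -80 - 1*92 = -80 - 92 = -172)
√((-83*q(h(1, 2)) + T(5)) + W(331, 413)) = √((-83*2 + 15) - 172) = √((-166 + 15) - 172) = √(-151 - 172) = √(-323) = I*√323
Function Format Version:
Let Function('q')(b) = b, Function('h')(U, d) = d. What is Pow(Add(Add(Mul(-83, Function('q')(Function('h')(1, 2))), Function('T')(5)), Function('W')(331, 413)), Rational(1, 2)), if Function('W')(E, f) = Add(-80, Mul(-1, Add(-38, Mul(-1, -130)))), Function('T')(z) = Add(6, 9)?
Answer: Mul(I, Pow(323, Rational(1, 2))) ≈ Mul(17.972, I)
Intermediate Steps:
Function('T')(z) = 15
Function('W')(E, f) = -172 (Function('W')(E, f) = Add(-80, Mul(-1, Add(-38, 130))) = Add(-80, Mul(-1, 92)) = Add(-80, -92) = -172)
Pow(Add(Add(Mul(-83, Function('q')(Function('h')(1, 2))), Function('T')(5)), Function('W')(331, 413)), Rational(1, 2)) = Pow(Add(Add(Mul(-83, 2), 15), -172), Rational(1, 2)) = Pow(Add(Add(-166, 15), -172), Rational(1, 2)) = Pow(Add(-151, -172), Rational(1, 2)) = Pow(-323, Rational(1, 2)) = Mul(I, Pow(323, Rational(1, 2)))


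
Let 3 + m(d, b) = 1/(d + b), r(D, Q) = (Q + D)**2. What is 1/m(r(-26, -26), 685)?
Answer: -3389/10166 ≈ -0.33337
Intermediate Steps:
r(D, Q) = (D + Q)**2
m(d, b) = -3 + 1/(b + d) (m(d, b) = -3 + 1/(d + b) = -3 + 1/(b + d))
1/m(r(-26, -26), 685) = 1/((1 - 3*685 - 3*(-26 - 26)**2)/(685 + (-26 - 26)**2)) = 1/((1 - 2055 - 3*(-52)**2)/(685 + (-52)**2)) = 1/((1 - 2055 - 3*2704)/(685 + 2704)) = 1/((1 - 2055 - 8112)/3389) = 1/((1/3389)*(-10166)) = 1/(-10166/3389) = -3389/10166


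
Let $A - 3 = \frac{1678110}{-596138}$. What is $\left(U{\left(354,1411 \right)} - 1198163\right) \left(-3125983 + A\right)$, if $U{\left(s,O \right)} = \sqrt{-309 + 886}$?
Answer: $\frac{1116398645513833025}{298069} - \frac{931758571675 \sqrt{577}}{298069} \approx 3.7454 \cdot 10^{12}$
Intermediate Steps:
$U{\left(s,O \right)} = \sqrt{577}$
$A = \frac{55152}{298069}$ ($A = 3 + \frac{1678110}{-596138} = 3 + 1678110 \left(- \frac{1}{596138}\right) = 3 - \frac{839055}{298069} = \frac{55152}{298069} \approx 0.18503$)
$\left(U{\left(354,1411 \right)} - 1198163\right) \left(-3125983 + A\right) = \left(\sqrt{577} - 1198163\right) \left(-3125983 + \frac{55152}{298069}\right) = \left(-1198163 + \sqrt{577}\right) \left(- \frac{931758571675}{298069}\right) = \frac{1116398645513833025}{298069} - \frac{931758571675 \sqrt{577}}{298069}$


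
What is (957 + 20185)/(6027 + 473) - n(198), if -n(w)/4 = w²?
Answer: 509662571/3250 ≈ 1.5682e+5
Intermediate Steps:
n(w) = -4*w²
(957 + 20185)/(6027 + 473) - n(198) = (957 + 20185)/(6027 + 473) - (-4)*198² = 21142/6500 - (-4)*39204 = 21142*(1/6500) - 1*(-156816) = 10571/3250 + 156816 = 509662571/3250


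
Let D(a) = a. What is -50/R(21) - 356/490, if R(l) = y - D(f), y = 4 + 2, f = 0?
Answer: -6659/735 ≈ -9.0599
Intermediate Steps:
y = 6
R(l) = 6 (R(l) = 6 - 1*0 = 6 + 0 = 6)
-50/R(21) - 356/490 = -50/6 - 356/490 = -50*⅙ - 356*1/490 = -25/3 - 178/245 = -6659/735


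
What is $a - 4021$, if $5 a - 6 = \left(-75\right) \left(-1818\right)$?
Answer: $\frac{116251}{5} \approx 23250.0$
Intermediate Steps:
$a = \frac{136356}{5}$ ($a = \frac{6}{5} + \frac{\left(-75\right) \left(-1818\right)}{5} = \frac{6}{5} + \frac{1}{5} \cdot 136350 = \frac{6}{5} + 27270 = \frac{136356}{5} \approx 27271.0$)
$a - 4021 = \frac{136356}{5} - 4021 = \frac{116251}{5}$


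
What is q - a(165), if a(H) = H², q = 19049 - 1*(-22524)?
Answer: 14348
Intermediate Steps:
q = 41573 (q = 19049 + 22524 = 41573)
q - a(165) = 41573 - 1*165² = 41573 - 1*27225 = 41573 - 27225 = 14348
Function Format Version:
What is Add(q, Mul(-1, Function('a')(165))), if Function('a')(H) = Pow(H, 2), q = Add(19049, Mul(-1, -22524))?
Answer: 14348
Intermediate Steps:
q = 41573 (q = Add(19049, 22524) = 41573)
Add(q, Mul(-1, Function('a')(165))) = Add(41573, Mul(-1, Pow(165, 2))) = Add(41573, Mul(-1, 27225)) = Add(41573, -27225) = 14348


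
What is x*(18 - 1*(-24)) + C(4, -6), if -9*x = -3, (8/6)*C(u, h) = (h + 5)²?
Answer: 59/4 ≈ 14.750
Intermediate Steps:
C(u, h) = 3*(5 + h)²/4 (C(u, h) = 3*(h + 5)²/4 = 3*(5 + h)²/4)
x = ⅓ (x = -⅑*(-3) = ⅓ ≈ 0.33333)
x*(18 - 1*(-24)) + C(4, -6) = (18 - 1*(-24))/3 + 3*(5 - 6)²/4 = (18 + 24)/3 + (¾)*(-1)² = (⅓)*42 + (¾)*1 = 14 + ¾ = 59/4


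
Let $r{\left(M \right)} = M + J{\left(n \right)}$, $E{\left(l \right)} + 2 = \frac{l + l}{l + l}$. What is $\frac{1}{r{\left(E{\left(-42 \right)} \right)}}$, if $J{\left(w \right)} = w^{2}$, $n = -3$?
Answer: $\frac{1}{8} \approx 0.125$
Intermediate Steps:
$E{\left(l \right)} = -1$ ($E{\left(l \right)} = -2 + \frac{l + l}{l + l} = -2 + \frac{2 l}{2 l} = -2 + 2 l \frac{1}{2 l} = -2 + 1 = -1$)
$r{\left(M \right)} = 9 + M$ ($r{\left(M \right)} = M + \left(-3\right)^{2} = M + 9 = 9 + M$)
$\frac{1}{r{\left(E{\left(-42 \right)} \right)}} = \frac{1}{9 - 1} = \frac{1}{8}$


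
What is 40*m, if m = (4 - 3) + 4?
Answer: 200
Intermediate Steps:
m = 5 (m = 1 + 4 = 5)
40*m = 40*5 = 200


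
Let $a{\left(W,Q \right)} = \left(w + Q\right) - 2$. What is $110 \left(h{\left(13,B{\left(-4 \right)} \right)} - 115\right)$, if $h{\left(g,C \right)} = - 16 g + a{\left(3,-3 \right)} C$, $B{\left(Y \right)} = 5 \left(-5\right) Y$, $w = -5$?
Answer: $-145530$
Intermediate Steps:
$a{\left(W,Q \right)} = -7 + Q$ ($a{\left(W,Q \right)} = \left(-5 + Q\right) - 2 = -7 + Q$)
$B{\left(Y \right)} = - 25 Y$
$h{\left(g,C \right)} = - 16 g - 10 C$ ($h{\left(g,C \right)} = - 16 g + \left(-7 - 3\right) C = - 16 g - 10 C$)
$110 \left(h{\left(13,B{\left(-4 \right)} \right)} - 115\right) = 110 \left(\left(\left(-16\right) 13 - 10 \left(\left(-25\right) \left(-4\right)\right)\right) - 115\right) = 110 \left(\left(-208 - 1000\right) - 115\right) = 110 \left(-1208 - 115\right) = 110 \left(-1323\right) = -145530$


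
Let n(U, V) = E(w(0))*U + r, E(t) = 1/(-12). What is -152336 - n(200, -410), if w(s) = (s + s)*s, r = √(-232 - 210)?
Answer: -456958/3 - I*√442 ≈ -1.5232e+5 - 21.024*I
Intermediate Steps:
r = I*√442 (r = √(-442) = I*√442 ≈ 21.024*I)
w(s) = 2*s² (w(s) = (2*s)*s = 2*s²)
E(t) = -1/12
n(U, V) = -U/12 + I*√442
-152336 - n(200, -410) = -152336 - (-1/12*200 + I*√442) = -152336 - (-50/3 + I*√442) = -152336 + (50/3 - I*√442) = -456958/3 - I*√442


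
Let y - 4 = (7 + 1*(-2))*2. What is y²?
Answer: 196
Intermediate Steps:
y = 14 (y = 4 + (7 + 1*(-2))*2 = 4 + (7 - 2)*2 = 4 + 5*2 = 4 + 10 = 14)
y² = 14² = 196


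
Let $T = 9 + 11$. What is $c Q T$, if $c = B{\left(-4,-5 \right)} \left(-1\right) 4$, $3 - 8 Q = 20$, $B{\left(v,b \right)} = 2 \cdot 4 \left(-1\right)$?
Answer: $-1360$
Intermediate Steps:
$B{\left(v,b \right)} = -8$ ($B{\left(v,b \right)} = 8 \left(-1\right) = -8$)
$T = 20$
$Q = - \frac{17}{8}$ ($Q = \frac{3}{8} - \frac{5}{2} = - \frac{17}{8} \approx -2.125$)
$c = 32$ ($c = \left(-8\right) \left(-1\right) 4 = 8 \cdot 4 = 32$)
$c Q T = 32 \left(- \frac{17}{8}\right) 20 = \left(-68\right) 20 = -1360$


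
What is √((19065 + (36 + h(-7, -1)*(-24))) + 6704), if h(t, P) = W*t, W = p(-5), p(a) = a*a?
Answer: √30005 ≈ 173.22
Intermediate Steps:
p(a) = a²
W = 25 (W = (-5)² = 25)
h(t, P) = 25*t
√((19065 + (36 + h(-7, -1)*(-24))) + 6704) = √((19065 + (36 + (25*(-7))*(-24))) + 6704) = √((19065 + (36 - 175*(-24))) + 6704) = √((19065 + (36 + 4200)) + 6704) = √((19065 + 4236) + 6704) = √(23301 + 6704) = √30005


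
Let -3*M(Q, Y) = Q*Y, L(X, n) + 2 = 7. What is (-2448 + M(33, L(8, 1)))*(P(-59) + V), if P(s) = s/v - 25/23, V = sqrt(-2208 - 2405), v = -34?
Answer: -1269021/782 - 2503*I*sqrt(4613) ≈ -1622.8 - 1.7e+5*I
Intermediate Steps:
L(X, n) = 5 (L(X, n) = -2 + 7 = 5)
M(Q, Y) = -Q*Y/3
V = I*sqrt(4613) (V = sqrt(-4613) = I*sqrt(4613) ≈ 67.919*I)
P(s) = -25/23 - s/34 (P(s) = s/(-34) - 25/23 = s*(-1/34) - 25*1/23 = -s/34 - 25/23 = -25/23 - s/34)
(-2448 + M(33, L(8, 1)))*(P(-59) + V) = (-2448 - 1/3*33*5)*((-25/23 - 1/34*(-59)) + I*sqrt(4613)) = (-2448 - 55)*((-25/23 + 59/34) + I*sqrt(4613)) = -2503*(507/782 + I*sqrt(4613)) = -1269021/782 - 2503*I*sqrt(4613)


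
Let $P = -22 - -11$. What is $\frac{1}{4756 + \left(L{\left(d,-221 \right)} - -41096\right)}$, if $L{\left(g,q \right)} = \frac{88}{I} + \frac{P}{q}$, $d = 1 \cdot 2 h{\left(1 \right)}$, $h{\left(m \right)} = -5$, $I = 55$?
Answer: $\frac{1105}{50668283} \approx 2.1809 \cdot 10^{-5}$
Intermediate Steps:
$P = -11$ ($P = -22 + 11 = -11$)
$d = -10$ ($d = 1 \cdot 2 \left(-5\right) = 2 \left(-5\right) = -10$)
$L{\left(g,q \right)} = \frac{8}{5} - \frac{11}{q}$ ($L{\left(g,q \right)} = \frac{88}{55} - \frac{11}{q} = 88 \cdot \frac{1}{55} - \frac{11}{q} = \frac{8}{5} - \frac{11}{q}$)
$\frac{1}{4756 + \left(L{\left(d,-221 \right)} - -41096\right)} = \frac{1}{4756 + \left(\left(\frac{8}{5} - \frac{11}{-221}\right) - -41096\right)} = \frac{1}{4756 + \left(\left(\frac{8}{5} - - \frac{11}{221}\right) + 41096\right)} = \frac{1}{4756 + \left(\left(\frac{8}{5} + \frac{11}{221}\right) + 41096\right)} = \frac{1}{4756 + \left(\frac{1823}{1105} + 41096\right)} = \frac{1}{4756 + \frac{45412903}{1105}} = \frac{1}{\frac{50668283}{1105}} = \frac{1105}{50668283}$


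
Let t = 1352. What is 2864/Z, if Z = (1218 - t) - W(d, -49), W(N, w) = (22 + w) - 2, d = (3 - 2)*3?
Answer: -2864/105 ≈ -27.276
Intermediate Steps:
d = 3 (d = 1*3 = 3)
W(N, w) = 20 + w
Z = -105 (Z = (1218 - 1*1352) - (20 - 49) = (1218 - 1352) - 1*(-29) = -134 + 29 = -105)
2864/Z = 2864/(-105) = 2864*(-1/105) = -2864/105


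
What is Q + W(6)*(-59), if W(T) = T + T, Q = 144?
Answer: -564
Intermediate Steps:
W(T) = 2*T
Q + W(6)*(-59) = 144 + (2*6)*(-59) = 144 + 12*(-59) = 144 - 708 = -564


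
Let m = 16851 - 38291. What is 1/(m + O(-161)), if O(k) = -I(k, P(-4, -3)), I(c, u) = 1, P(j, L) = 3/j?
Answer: -1/21441 ≈ -4.6640e-5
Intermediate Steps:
O(k) = -1 (O(k) = -1*1 = -1)
m = -21440
1/(m + O(-161)) = 1/(-21440 - 1) = 1/(-21441) = -1/21441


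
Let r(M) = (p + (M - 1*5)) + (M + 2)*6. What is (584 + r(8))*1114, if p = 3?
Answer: 724100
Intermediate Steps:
r(M) = 10 + 7*M (r(M) = (3 + (M - 1*5)) + (M + 2)*6 = (3 + (M - 5)) + (2 + M)*6 = (3 + (-5 + M)) + (12 + 6*M) = (-2 + M) + (12 + 6*M) = 10 + 7*M)
(584 + r(8))*1114 = (584 + (10 + 7*8))*1114 = (584 + (10 + 56))*1114 = (584 + 66)*1114 = 650*1114 = 724100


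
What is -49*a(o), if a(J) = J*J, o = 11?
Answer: -5929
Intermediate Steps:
a(J) = J**2
-49*a(o) = -49*11**2 = -49*121 = -5929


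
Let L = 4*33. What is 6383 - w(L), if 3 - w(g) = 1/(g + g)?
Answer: 1684321/264 ≈ 6380.0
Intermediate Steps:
L = 132
w(g) = 3 - 1/(2*g) (w(g) = 3 - 1/(g + g) = 3 - 1/(2*g))
6383 - w(L) = 6383 - (3 - ½/132) = 6383 - (3 - ½*1/132) = 6383 - (3 - 1/264) = 6383 - 1*791/264 = 6383 - 791/264 = 1684321/264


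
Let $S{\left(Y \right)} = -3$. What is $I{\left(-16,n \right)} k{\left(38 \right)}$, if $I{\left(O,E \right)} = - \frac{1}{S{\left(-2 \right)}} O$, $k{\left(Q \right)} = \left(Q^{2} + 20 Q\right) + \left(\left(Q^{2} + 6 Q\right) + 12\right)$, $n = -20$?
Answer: $-20736$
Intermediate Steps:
$k{\left(Q \right)} = 12 + 2 Q^{2} + 26 Q$ ($k{\left(Q \right)} = \left(Q^{2} + 20 Q\right) + \left(12 + Q^{2} + 6 Q\right) = 12 + 2 Q^{2} + 26 Q$)
$I{\left(O,E \right)} = \frac{O}{3}$ ($I{\left(O,E \right)} = - \frac{1}{-3} O = \left(-1\right) \left(- \frac{1}{3}\right) O = \frac{O}{3}$)
$I{\left(-16,n \right)} k{\left(38 \right)} = \frac{1}{3} \left(-16\right) \left(12 + 2 \cdot 38^{2} + 26 \cdot 38\right) = - \frac{16 \left(12 + 2 \cdot 1444 + 988\right)}{3} = - \frac{16 \left(12 + 2888 + 988\right)}{3} = \left(- \frac{16}{3}\right) 3888 = -20736$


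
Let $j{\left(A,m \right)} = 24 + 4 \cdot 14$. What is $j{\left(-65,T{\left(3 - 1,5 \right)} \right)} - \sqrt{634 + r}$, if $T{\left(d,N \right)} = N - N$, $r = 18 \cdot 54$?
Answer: $80 - \sqrt{1606} \approx 39.925$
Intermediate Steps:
$r = 972$
$T{\left(d,N \right)} = 0$
$j{\left(A,m \right)} = 80$ ($j{\left(A,m \right)} = 24 + 56 = 80$)
$j{\left(-65,T{\left(3 - 1,5 \right)} \right)} - \sqrt{634 + r} = 80 - \sqrt{634 + 972} = 80 - \sqrt{1606}$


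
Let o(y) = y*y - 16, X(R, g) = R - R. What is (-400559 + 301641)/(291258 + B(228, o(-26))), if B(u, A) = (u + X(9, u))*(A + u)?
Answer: -49459/246861 ≈ -0.20035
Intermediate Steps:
X(R, g) = 0
o(y) = -16 + y² (o(y) = y² - 16 = -16 + y²)
B(u, A) = u*(A + u) (B(u, A) = (u + 0)*(A + u) = u*(A + u))
(-400559 + 301641)/(291258 + B(228, o(-26))) = (-400559 + 301641)/(291258 + 228*((-16 + (-26)²) + 228)) = -98918/(291258 + 228*((-16 + 676) + 228)) = -98918/(291258 + 228*(660 + 228)) = -98918/(291258 + 228*888) = -98918/(291258 + 202464) = -98918/493722 = -98918*1/493722 = -49459/246861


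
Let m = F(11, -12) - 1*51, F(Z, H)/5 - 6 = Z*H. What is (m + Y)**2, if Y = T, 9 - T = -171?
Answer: 251001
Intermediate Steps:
F(Z, H) = 30 + 5*H*Z (F(Z, H) = 30 + 5*(Z*H) = 30 + 5*(H*Z) = 30 + 5*H*Z)
T = 180 (T = 9 - 1*(-171) = 9 + 171 = 180)
m = -681 (m = (30 + 5*(-12)*11) - 1*51 = (30 - 660) - 51 = -630 - 51 = -681)
Y = 180
(m + Y)**2 = (-681 + 180)**2 = (-501)**2 = 251001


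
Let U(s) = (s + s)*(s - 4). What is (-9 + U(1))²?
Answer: 225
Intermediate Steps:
U(s) = 2*s*(-4 + s) (U(s) = (2*s)*(-4 + s) = 2*s*(-4 + s))
(-9 + U(1))² = (-9 + 2*1*(-4 + 1))² = (-9 + 2*1*(-3))² = (-9 - 6)² = (-15)² = 225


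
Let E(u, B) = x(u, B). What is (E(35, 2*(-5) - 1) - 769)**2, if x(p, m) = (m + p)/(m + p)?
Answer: 589824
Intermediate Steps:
x(p, m) = 1
E(u, B) = 1
(E(35, 2*(-5) - 1) - 769)**2 = (1 - 769)**2 = (-768)**2 = 589824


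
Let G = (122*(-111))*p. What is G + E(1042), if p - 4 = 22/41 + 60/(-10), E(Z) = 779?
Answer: 844459/41 ≈ 20597.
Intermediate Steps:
p = -60/41 (p = 4 + (22/41 + 60/(-10)) = 4 + (22*(1/41) + 60*(-1/10)) = 4 + (22/41 - 6) = 4 - 224/41 = -60/41 ≈ -1.4634)
G = 812520/41 (G = (122*(-111))*(-60/41) = -13542*(-60/41) = 812520/41 ≈ 19818.)
G + E(1042) = 812520/41 + 779 = 844459/41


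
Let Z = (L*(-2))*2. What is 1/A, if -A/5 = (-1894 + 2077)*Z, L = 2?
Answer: 1/7320 ≈ 0.00013661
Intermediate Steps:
Z = -8 (Z = (2*(-2))*2 = -4*2 = -8)
A = 7320 (A = -5*(-1894 + 2077)*(-8) = -915*(-8) = -5*(-1464) = 7320)
1/A = 1/7320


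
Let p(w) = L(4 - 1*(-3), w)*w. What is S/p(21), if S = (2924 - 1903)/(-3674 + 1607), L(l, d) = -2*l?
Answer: 1021/607698 ≈ 0.0016801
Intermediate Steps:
S = -1021/2067 (S = 1021/(-2067) = 1021*(-1/2067) = -1021/2067 ≈ -0.49395)
p(w) = -14*w (p(w) = (-2*(4 - 1*(-3)))*w = (-2*(4 + 3))*w = (-2*7)*w = -14*w)
S/p(21) = -1021/(2067*((-14*21))) = -1021/2067/(-294) = -1021/2067*(-1/294) = 1021/607698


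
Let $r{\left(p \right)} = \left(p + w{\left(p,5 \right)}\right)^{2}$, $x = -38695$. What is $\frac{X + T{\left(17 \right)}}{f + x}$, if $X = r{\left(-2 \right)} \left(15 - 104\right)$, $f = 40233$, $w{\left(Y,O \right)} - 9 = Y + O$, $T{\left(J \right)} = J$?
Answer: $- \frac{8883}{1538} \approx -5.7757$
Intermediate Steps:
$w{\left(Y,O \right)} = 9 + O + Y$ ($w{\left(Y,O \right)} = 9 + \left(Y + O\right) = 9 + \left(O + Y\right) = 9 + O + Y$)
$r{\left(p \right)} = \left(14 + 2 p\right)^{2}$ ($r{\left(p \right)} = \left(p + \left(9 + 5 + p\right)\right)^{2} = \left(p + \left(14 + p\right)\right)^{2} = \left(14 + 2 p\right)^{2}$)
$X = -8900$ ($X = 4 \left(7 - 2\right)^{2} \left(15 - 104\right) = 4 \cdot 5^{2} \left(-89\right) = 4 \cdot 25 \left(-89\right) = 100 \left(-89\right) = -8900$)
$\frac{X + T{\left(17 \right)}}{f + x} = \frac{-8900 + 17}{40233 - 38695} = - \frac{8883}{1538}$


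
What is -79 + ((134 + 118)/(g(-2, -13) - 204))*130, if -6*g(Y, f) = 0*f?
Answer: -4073/17 ≈ -239.59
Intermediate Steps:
g(Y, f) = 0 (g(Y, f) = -0*f = -⅙*0 = 0)
-79 + ((134 + 118)/(g(-2, -13) - 204))*130 = -79 + ((134 + 118)/(0 - 204))*130 = -79 + (252/(-204))*130 = -79 + (252*(-1/204))*130 = -79 - 21/17*130 = -79 - 2730/17 = -4073/17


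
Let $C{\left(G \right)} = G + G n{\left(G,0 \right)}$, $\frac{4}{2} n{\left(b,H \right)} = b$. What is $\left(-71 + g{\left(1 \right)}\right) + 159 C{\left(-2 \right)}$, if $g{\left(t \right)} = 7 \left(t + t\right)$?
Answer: $-57$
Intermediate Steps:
$g{\left(t \right)} = 14 t$ ($g{\left(t \right)} = 7 \cdot 2 t = 14 t$)
$n{\left(b,H \right)} = \frac{b}{2}$
$C{\left(G \right)} = G + \frac{G^{2}}{2}$ ($C{\left(G \right)} = G + G \frac{G}{2} = G + \frac{G^{2}}{2}$)
$\left(-71 + g{\left(1 \right)}\right) + 159 C{\left(-2 \right)} = \left(-71 + 14 \cdot 1\right) + 159 \cdot \frac{1}{2} \left(-2\right) \left(2 - 2\right) = \left(-71 + 14\right) + 159 \cdot \frac{1}{2} \left(-2\right) 0 = -57 + 159 \cdot 0 = -57 + 0 = -57$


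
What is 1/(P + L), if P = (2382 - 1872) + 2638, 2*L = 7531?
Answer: 2/13827 ≈ 0.00014464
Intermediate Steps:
L = 7531/2 (L = (1/2)*7531 = 7531/2 ≈ 3765.5)
P = 3148 (P = 510 + 2638 = 3148)
1/(P + L) = 1/(3148 + 7531/2) = 1/(13827/2) = 2/13827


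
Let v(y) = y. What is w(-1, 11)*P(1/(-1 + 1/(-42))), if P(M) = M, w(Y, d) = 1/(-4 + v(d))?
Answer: -6/43 ≈ -0.13953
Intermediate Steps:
w(Y, d) = 1/(-4 + d)
w(-1, 11)*P(1/(-1 + 1/(-42))) = 1/((-4 + 11)*(-1 + 1/(-42))) = 1/(7*(-1 - 1/42)) = 1/(7*(-43/42)) = (1/7)*(-42/43) = -6/43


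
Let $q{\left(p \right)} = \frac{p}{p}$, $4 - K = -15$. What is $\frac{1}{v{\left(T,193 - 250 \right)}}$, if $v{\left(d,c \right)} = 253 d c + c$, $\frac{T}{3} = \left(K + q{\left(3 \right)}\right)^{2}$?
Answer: $- \frac{1}{17305257} \approx -5.7786 \cdot 10^{-8}$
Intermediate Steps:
$K = 19$ ($K = 4 - -15 = 4 + 15 = 19$)
$q{\left(p \right)} = 1$
$T = 1200$ ($T = 3 \left(19 + 1\right)^{2} = 3 \cdot 20^{2} = 3 \cdot 400 = 1200$)
$v{\left(d,c \right)} = c + 253 c d$ ($v{\left(d,c \right)} = 253 c d + c = c + 253 c d$)
$\frac{1}{v{\left(T,193 - 250 \right)}} = \frac{1}{\left(193 - 250\right) \left(1 + 253 \cdot 1200\right)} = \frac{1}{\left(-57\right) \left(1 + 303600\right)} = \frac{1}{\left(-57\right) 303601} = \frac{1}{-17305257} = - \frac{1}{17305257}$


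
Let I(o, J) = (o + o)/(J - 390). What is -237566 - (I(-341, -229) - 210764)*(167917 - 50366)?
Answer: 15335819015580/619 ≈ 2.4775e+10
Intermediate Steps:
I(o, J) = 2*o/(-390 + J) (I(o, J) = (2*o)/(-390 + J) = 2*o/(-390 + J))
-237566 - (I(-341, -229) - 210764)*(167917 - 50366) = -237566 - (2*(-341)/(-390 - 229) - 210764)*(167917 - 50366) = -237566 - (2*(-341)/(-619) - 210764)*117551 = -237566 - (2*(-341)*(-1/619) - 210764)*117551 = -237566 - (682/619 - 210764)*117551 = -237566 - (-130462234)*117551/619 = -237566 - 1*(-15335966068934/619) = -237566 + 15335966068934/619 = 15335819015580/619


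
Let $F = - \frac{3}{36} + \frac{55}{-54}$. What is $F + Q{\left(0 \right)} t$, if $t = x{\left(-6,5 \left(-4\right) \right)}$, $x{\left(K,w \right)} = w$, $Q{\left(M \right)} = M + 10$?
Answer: $- \frac{21719}{108} \approx -201.1$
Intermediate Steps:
$Q{\left(M \right)} = 10 + M$
$t = -20$ ($t = 5 \left(-4\right) = -20$)
$F = - \frac{119}{108}$ ($F = \left(-3\right) \frac{1}{36} + 55 \left(- \frac{1}{54}\right) = - \frac{1}{12} - \frac{55}{54} = - \frac{119}{108} \approx -1.1019$)
$F + Q{\left(0 \right)} t = - \frac{119}{108} + \left(10 + 0\right) \left(-20\right) = - \frac{119}{108} + 10 \left(-20\right) = - \frac{119}{108} - 200 = - \frac{21719}{108}$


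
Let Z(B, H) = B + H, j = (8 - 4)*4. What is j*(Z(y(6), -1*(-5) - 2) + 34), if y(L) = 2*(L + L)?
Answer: 976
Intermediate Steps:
y(L) = 4*L (y(L) = 2*(2*L) = 4*L)
j = 16 (j = 4*4 = 16)
j*(Z(y(6), -1*(-5) - 2) + 34) = 16*((4*6 + (-1*(-5) - 2)) + 34) = 16*((24 + (5 - 2)) + 34) = 16*((24 + 3) + 34) = 16*(27 + 34) = 16*61 = 976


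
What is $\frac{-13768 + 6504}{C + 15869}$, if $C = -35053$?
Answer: $\frac{454}{1199} \approx 0.37865$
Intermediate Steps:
$\frac{-13768 + 6504}{C + 15869} = \frac{-13768 + 6504}{-35053 + 15869} = - \frac{7264}{-19184} = \left(-7264\right) \left(- \frac{1}{19184}\right) = \frac{454}{1199}$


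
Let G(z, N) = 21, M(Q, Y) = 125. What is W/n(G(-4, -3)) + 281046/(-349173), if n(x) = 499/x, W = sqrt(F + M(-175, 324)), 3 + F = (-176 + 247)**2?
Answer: -93682/116391 + 21*sqrt(5163)/499 ≈ 2.2190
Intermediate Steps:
F = 5038 (F = -3 + (-176 + 247)**2 = -3 + 71**2 = -3 + 5041 = 5038)
W = sqrt(5163) (W = sqrt(5038 + 125) = sqrt(5163) ≈ 71.854)
W/n(G(-4, -3)) + 281046/(-349173) = sqrt(5163)/((499/21)) + 281046/(-349173) = sqrt(5163)/((499*(1/21))) + 281046*(-1/349173) = sqrt(5163)/(499/21) - 93682/116391 = sqrt(5163)*(21/499) - 93682/116391 = 21*sqrt(5163)/499 - 93682/116391 = -93682/116391 + 21*sqrt(5163)/499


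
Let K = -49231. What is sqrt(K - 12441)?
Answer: 2*I*sqrt(15418) ≈ 248.34*I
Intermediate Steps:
sqrt(K - 12441) = sqrt(-49231 - 12441) = sqrt(-61672) = 2*I*sqrt(15418)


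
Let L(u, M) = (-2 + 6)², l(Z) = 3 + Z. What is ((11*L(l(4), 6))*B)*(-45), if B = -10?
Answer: 79200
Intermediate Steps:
L(u, M) = 16 (L(u, M) = 4² = 16)
((11*L(l(4), 6))*B)*(-45) = ((11*16)*(-10))*(-45) = (176*(-10))*(-45) = -1760*(-45) = 79200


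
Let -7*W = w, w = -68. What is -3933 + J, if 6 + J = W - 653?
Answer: -32076/7 ≈ -4582.3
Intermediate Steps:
W = 68/7 (W = -⅐*(-68) = 68/7 ≈ 9.7143)
J = -4545/7 (J = -6 + (68/7 - 653) = -6 - 4503/7 = -4545/7 ≈ -649.29)
-3933 + J = -3933 - 4545/7 = -32076/7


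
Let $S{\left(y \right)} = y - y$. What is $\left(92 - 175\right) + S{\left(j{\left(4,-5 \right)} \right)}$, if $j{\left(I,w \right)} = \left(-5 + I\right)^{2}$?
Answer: $-83$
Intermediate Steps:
$S{\left(y \right)} = 0$
$\left(92 - 175\right) + S{\left(j{\left(4,-5 \right)} \right)} = \left(92 - 175\right) + 0 = -83 + 0 = -83$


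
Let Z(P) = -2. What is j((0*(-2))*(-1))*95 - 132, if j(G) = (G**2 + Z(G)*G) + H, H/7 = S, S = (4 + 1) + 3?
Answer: 5188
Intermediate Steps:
S = 8 (S = 5 + 3 = 8)
H = 56 (H = 7*8 = 56)
j(G) = 56 + G**2 - 2*G (j(G) = (G**2 - 2*G) + 56 = 56 + G**2 - 2*G)
j((0*(-2))*(-1))*95 - 132 = (56 + ((0*(-2))*(-1))**2 - 2*0*(-2)*(-1))*95 - 132 = (56 + (0*(-1))**2 - 0*(-1))*95 - 132 = (56 + 0**2 - 2*0)*95 - 132 = (56 + 0 + 0)*95 - 132 = 56*95 - 132 = 5320 - 132 = 5188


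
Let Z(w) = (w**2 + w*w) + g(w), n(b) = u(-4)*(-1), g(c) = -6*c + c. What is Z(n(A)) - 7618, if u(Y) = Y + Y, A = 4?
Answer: -7530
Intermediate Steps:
g(c) = -5*c
u(Y) = 2*Y
n(b) = 8 (n(b) = (2*(-4))*(-1) = -8*(-1) = 8)
Z(w) = -5*w + 2*w**2 (Z(w) = (w**2 + w*w) - 5*w = (w**2 + w**2) - 5*w = 2*w**2 - 5*w = -5*w + 2*w**2)
Z(n(A)) - 7618 = 8*(-5 + 2*8) - 7618 = 8*(-5 + 16) - 7618 = 8*11 - 7618 = 88 - 7618 = -7530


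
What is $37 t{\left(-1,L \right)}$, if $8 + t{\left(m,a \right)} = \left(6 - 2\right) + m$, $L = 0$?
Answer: $-185$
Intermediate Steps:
$t{\left(m,a \right)} = -4 + m$ ($t{\left(m,a \right)} = -8 + \left(\left(6 - 2\right) + m\right) = -8 + \left(4 + m\right) = -4 + m$)
$37 t{\left(-1,L \right)} = 37 \left(-4 - 1\right) = 37 \left(-5\right) = -185$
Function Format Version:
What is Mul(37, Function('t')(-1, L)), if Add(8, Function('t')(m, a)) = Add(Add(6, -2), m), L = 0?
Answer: -185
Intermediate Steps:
Function('t')(m, a) = Add(-4, m) (Function('t')(m, a) = Add(-8, Add(Add(6, -2), m)) = Add(-8, Add(4, m)) = Add(-4, m))
Mul(37, Function('t')(-1, L)) = Mul(37, Add(-4, -1)) = Mul(37, -5) = -185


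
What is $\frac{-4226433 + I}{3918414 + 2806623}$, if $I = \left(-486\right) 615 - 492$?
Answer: $- \frac{1508605}{2241679} \approx -0.67298$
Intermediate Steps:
$I = -299382$ ($I = -298890 - 492 = -299382$)
$\frac{-4226433 + I}{3918414 + 2806623} = \frac{-4226433 - 299382}{3918414 + 2806623} = - \frac{4525815}{6725037} = \left(-4525815\right) \frac{1}{6725037} = - \frac{1508605}{2241679}$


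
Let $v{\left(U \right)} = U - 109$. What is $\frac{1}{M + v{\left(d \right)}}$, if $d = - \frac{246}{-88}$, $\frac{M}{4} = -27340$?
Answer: $- \frac{44}{4816513} \approx -9.1352 \cdot 10^{-6}$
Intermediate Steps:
$M = -109360$ ($M = 4 \left(-27340\right) = -109360$)
$d = \frac{123}{44}$ ($d = \left(-246\right) \left(- \frac{1}{88}\right) = \frac{123}{44} \approx 2.7955$)
$v{\left(U \right)} = -109 + U$ ($v{\left(U \right)} = U - 109 = -109 + U$)
$\frac{1}{M + v{\left(d \right)}} = \frac{1}{-109360 + \left(-109 + \frac{123}{44}\right)} = \frac{1}{-109360 - \frac{4673}{44}} = \frac{1}{- \frac{4816513}{44}} = - \frac{44}{4816513}$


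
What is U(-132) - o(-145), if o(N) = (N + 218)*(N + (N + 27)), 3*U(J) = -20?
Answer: 57577/3 ≈ 19192.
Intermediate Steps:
U(J) = -20/3 (U(J) = (⅓)*(-20) = -20/3)
o(N) = (27 + 2*N)*(218 + N) (o(N) = (218 + N)*(N + (27 + N)) = (218 + N)*(27 + 2*N) = (27 + 2*N)*(218 + N))
U(-132) - o(-145) = -20/3 - (5886 + 2*(-145)² + 463*(-145)) = -20/3 - (5886 + 2*21025 - 67135) = -20/3 - (5886 + 42050 - 67135) = -20/3 - 1*(-19199) = -20/3 + 19199 = 57577/3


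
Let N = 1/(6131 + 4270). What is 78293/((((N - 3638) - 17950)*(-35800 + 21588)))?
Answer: 814325493/3191116816844 ≈ 0.00025519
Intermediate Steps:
N = 1/10401 ≈ 9.6145e-5
78293/((((N - 3638) - 17950)*(-35800 + 21588))) = 78293/((((1/10401 - 3638) - 17950)*(-35800 + 21588))) = 78293/(((-37838837/10401 - 17950)*(-14212))) = 78293/((-224536787/10401*(-14212))) = 78293/(3191116816844/10401) = 78293*(10401/3191116816844) = 814325493/3191116816844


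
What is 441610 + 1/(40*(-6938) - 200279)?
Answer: 211000816389/477799 ≈ 4.4161e+5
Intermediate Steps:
441610 + 1/(40*(-6938) - 200279) = 441610 + 1/(-277520 - 200279) = 441610 + 1/(-477799) = 441610 - 1/477799 = 211000816389/477799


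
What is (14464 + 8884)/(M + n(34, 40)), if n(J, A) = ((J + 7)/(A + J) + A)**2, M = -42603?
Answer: -127853648/224288027 ≈ -0.57004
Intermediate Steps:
n(J, A) = (A + (7 + J)/(A + J))**2 (n(J, A) = ((7 + J)/(A + J) + A)**2 = (A + (7 + J)/(A + J))**2)
(14464 + 8884)/(M + n(34, 40)) = (14464 + 8884)/(-42603 + (7 + 34 + 40**2 + 40*34)**2/(40 + 34)**2) = 23348/(-42603 + (7 + 34 + 1600 + 1360)**2/74**2) = 23348/(-42603 + (1/5476)*3001**2) = 23348/(-42603 + (1/5476)*9006001) = 23348/(-42603 + 9006001/5476) = 23348/(-224288027/5476) = 23348*(-5476/224288027) = -127853648/224288027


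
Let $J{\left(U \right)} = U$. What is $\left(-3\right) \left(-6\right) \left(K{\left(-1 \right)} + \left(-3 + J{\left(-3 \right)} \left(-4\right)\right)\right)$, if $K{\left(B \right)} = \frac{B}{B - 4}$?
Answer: $\frac{828}{5} \approx 165.6$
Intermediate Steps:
$K{\left(B \right)} = \frac{B}{-4 + B}$
$\left(-3\right) \left(-6\right) \left(K{\left(-1 \right)} + \left(-3 + J{\left(-3 \right)} \left(-4\right)\right)\right) = \left(-3\right) \left(-6\right) \left(- \frac{1}{-4 - 1} - -9\right) = 18 \left(- \frac{1}{-5} + \left(-3 + 12\right)\right) = 18 \left(\left(-1\right) \left(- \frac{1}{5}\right) + 9\right) = 18 \left(\frac{1}{5} + 9\right) = 18 \cdot \frac{46}{5} = \frac{828}{5}$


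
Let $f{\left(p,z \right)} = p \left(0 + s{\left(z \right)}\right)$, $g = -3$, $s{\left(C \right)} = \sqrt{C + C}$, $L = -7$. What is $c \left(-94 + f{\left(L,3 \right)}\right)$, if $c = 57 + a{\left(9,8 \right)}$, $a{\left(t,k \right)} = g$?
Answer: $-5076 - 378 \sqrt{6} \approx -6001.9$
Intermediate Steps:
$s{\left(C \right)} = \sqrt{2} \sqrt{C}$ ($s{\left(C \right)} = \sqrt{2 C} = \sqrt{2} \sqrt{C}$)
$a{\left(t,k \right)} = -3$
$f{\left(p,z \right)} = p \sqrt{2} \sqrt{z}$ ($f{\left(p,z \right)} = p \left(0 + \sqrt{2} \sqrt{z}\right) = p \sqrt{2} \sqrt{z}$)
$c = 54$ ($c = 57 - 3 = 54$)
$c \left(-94 + f{\left(L,3 \right)}\right) = 54 \left(-94 - 7 \sqrt{2} \sqrt{3}\right) = 54 \left(-94 - 7 \sqrt{6}\right) = -5076 - 378 \sqrt{6}$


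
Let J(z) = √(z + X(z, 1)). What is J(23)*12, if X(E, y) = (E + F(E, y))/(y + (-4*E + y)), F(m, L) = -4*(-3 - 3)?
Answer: 34*√70/5 ≈ 56.893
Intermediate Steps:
F(m, L) = 24 (F(m, L) = -4*(-6) = 24)
X(E, y) = (24 + E)/(-4*E + 2*y) (X(E, y) = (E + 24)/(y + (-4*E + y)) = (24 + E)/(y + (y - 4*E)) = (24 + E)/(-4*E + 2*y))
J(z) = √(z + (24 + z)/(2*(1 - 2*z)))
J(23)*12 = √(23 - (24 + 23)/(2*(-1 + 2*23)))*12 = √(23 - ½*47/(-1 + 46))*12 = √(23 - ½*47/45)*12 = √(23 - ½*1/45*47)*12 = √(23 - 47/90)*12 = √(2023/90)*12 = (17*√70/30)*12 = 34*√70/5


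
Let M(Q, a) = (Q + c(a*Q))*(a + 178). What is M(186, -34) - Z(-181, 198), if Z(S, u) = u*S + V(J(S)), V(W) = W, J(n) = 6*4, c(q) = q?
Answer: -848058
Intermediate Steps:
J(n) = 24
Z(S, u) = 24 + S*u (Z(S, u) = u*S + 24 = S*u + 24 = 24 + S*u)
M(Q, a) = (178 + a)*(Q + Q*a) (M(Q, a) = (Q + a*Q)*(a + 178) = (Q + Q*a)*(178 + a) = (178 + a)*(Q + Q*a))
M(186, -34) - Z(-181, 198) = 186*(178 + (-34)² + 179*(-34)) - (24 - 181*198) = 186*(178 + 1156 - 6086) - (24 - 35838) = 186*(-4752) - 1*(-35814) = -883872 + 35814 = -848058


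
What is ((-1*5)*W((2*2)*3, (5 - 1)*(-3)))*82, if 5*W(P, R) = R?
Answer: 984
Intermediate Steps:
W(P, R) = R/5
((-1*5)*W((2*2)*3, (5 - 1)*(-3)))*82 = ((-1*5)*(((5 - 1)*(-3))/5))*82 = -4*(-3)*82 = -(-12)*82 = -5*(-12/5)*82 = 12*82 = 984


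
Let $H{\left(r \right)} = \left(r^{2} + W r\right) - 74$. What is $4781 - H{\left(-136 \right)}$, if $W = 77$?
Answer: $-3169$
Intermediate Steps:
$H{\left(r \right)} = -74 + r^{2} + 77 r$ ($H{\left(r \right)} = \left(r^{2} + 77 r\right) - 74 = -74 + r^{2} + 77 r$)
$4781 - H{\left(-136 \right)} = 4781 - \left(-74 + \left(-136\right)^{2} + 77 \left(-136\right)\right) = 4781 - \left(-74 + 18496 - 10472\right) = 4781 - 7950 = -3169$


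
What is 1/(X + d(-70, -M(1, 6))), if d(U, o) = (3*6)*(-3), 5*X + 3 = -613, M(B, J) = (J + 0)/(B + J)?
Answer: -5/886 ≈ -0.0056433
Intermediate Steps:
M(B, J) = J/(B + J)
X = -616/5 (X = -3/5 + (1/5)*(-613) = -3/5 - 613/5 = -616/5 ≈ -123.20)
d(U, o) = -54 (d(U, o) = 18*(-3) = -54)
1/(X + d(-70, -M(1, 6))) = 1/(-616/5 - 54) = 1/(-886/5) = -5/886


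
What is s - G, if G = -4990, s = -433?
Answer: 4557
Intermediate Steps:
s - G = -433 - 1*(-4990) = -433 + 4990 = 4557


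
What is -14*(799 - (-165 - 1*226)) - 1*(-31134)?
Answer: 14474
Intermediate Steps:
-14*(799 - (-165 - 1*226)) - 1*(-31134) = -14*(799 - (-165 - 226)) + 31134 = -14*(799 - 1*(-391)) + 31134 = -14*(799 + 391) + 31134 = -14*1190 + 31134 = -16660 + 31134 = 14474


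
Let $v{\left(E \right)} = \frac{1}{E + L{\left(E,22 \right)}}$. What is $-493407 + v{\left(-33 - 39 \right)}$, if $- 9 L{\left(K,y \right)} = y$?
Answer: $- \frac{330582699}{670} \approx -4.9341 \cdot 10^{5}$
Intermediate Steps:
$L{\left(K,y \right)} = - \frac{y}{9}$
$v{\left(E \right)} = \frac{1}{- \frac{22}{9} + E}$ ($v{\left(E \right)} = \frac{1}{E - \frac{22}{9}} = \frac{1}{- \frac{22}{9} + E}$)
$-493407 + v{\left(-33 - 39 \right)} = -493407 + \frac{9}{-22 + 9 \left(-33 - 39\right)} = -493407 + \frac{9}{-22 + 9 \left(-72\right)} = -493407 + \frac{9}{-22 - 648} = -493407 + \frac{9}{-670} = -493407 + 9 \left(- \frac{1}{670}\right) = -493407 - \frac{9}{670} = - \frac{330582699}{670}$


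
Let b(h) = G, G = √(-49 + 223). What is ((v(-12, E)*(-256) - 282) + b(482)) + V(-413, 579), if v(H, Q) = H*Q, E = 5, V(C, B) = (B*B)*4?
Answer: 1356042 + √174 ≈ 1.3561e+6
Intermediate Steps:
V(C, B) = 4*B² (V(C, B) = B²*4 = 4*B²)
G = √174 ≈ 13.191
b(h) = √174
((v(-12, E)*(-256) - 282) + b(482)) + V(-413, 579) = ((-12*5*(-256) - 282) + √174) + 4*579² = ((-60*(-256) - 282) + √174) + 4*335241 = ((15360 - 282) + √174) + 1340964 = (15078 + √174) + 1340964 = 1356042 + √174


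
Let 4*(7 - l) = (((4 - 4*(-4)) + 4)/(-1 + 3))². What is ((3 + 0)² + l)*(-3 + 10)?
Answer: -140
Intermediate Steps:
l = -29 (l = 7 - ((4 - 4*(-4)) + 4)²/(-1 + 3)²/4 = 7 - ((4 + 16) + 4)²/4/4 = 7 - (20 + 4)²/4/4 = 7 - (24*(½))²/4 = 7 - ¼*12² = 7 - ¼*144 = 7 - 36 = -29)
((3 + 0)² + l)*(-3 + 10) = ((3 + 0)² - 29)*(-3 + 10) = (3² - 29)*7 = (9 - 29)*7 = -20*7 = -140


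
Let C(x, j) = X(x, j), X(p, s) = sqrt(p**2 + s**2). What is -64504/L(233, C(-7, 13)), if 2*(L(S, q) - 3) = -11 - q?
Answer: -645040/193 + 129008*sqrt(218)/193 ≈ 6527.1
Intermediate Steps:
C(x, j) = sqrt(j**2 + x**2) (C(x, j) = sqrt(x**2 + j**2) = sqrt(j**2 + x**2))
L(S, q) = -5/2 - q/2 (L(S, q) = 3 + (-11 - q)/2 = 3 + (-11/2 - q/2) = -5/2 - q/2)
-64504/L(233, C(-7, 13)) = -64504/(-5/2 - sqrt(13**2 + (-7)**2)/2) = -64504/(-5/2 - sqrt(169 + 49)/2) = -64504/(-5/2 - sqrt(218)/2)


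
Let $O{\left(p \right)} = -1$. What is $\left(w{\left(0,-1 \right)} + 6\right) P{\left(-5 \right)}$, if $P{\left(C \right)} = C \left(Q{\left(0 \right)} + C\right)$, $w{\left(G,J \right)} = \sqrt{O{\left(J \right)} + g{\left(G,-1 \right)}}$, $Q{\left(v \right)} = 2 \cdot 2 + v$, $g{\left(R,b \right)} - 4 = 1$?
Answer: $40$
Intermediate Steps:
$g{\left(R,b \right)} = 5$ ($g{\left(R,b \right)} = 4 + 1 = 5$)
$Q{\left(v \right)} = 4 + v$
$w{\left(G,J \right)} = 2$ ($w{\left(G,J \right)} = \sqrt{-1 + 5} = \sqrt{4} = 2$)
$P{\left(C \right)} = C \left(4 + C\right)$ ($P{\left(C \right)} = C \left(\left(4 + 0\right) + C\right) = C \left(4 + C\right)$)
$\left(w{\left(0,-1 \right)} + 6\right) P{\left(-5 \right)} = \left(2 + 6\right) \left(- 5 \left(4 - 5\right)\right) = 8 \left(\left(-5\right) \left(-1\right)\right) = 8 \cdot 5 = 40$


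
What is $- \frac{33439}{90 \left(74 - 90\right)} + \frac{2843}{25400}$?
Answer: $\frac{21336113}{914400} \approx 23.333$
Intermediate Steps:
$- \frac{33439}{90 \left(74 - 90\right)} + \frac{2843}{25400} = - \frac{33439}{90 \left(-16\right)} + \frac{2843}{25400} = - \frac{33439}{-1440} + \frac{2843}{25400} = \left(-33439\right) \left(- \frac{1}{1440}\right) + \frac{2843}{25400} = \frac{33439}{1440} + \frac{2843}{25400} = \frac{21336113}{914400}$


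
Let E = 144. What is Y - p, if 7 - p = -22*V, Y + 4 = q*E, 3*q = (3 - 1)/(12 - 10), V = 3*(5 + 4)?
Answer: -557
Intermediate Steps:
V = 27 (V = 3*9 = 27)
q = ⅓ (q = ((3 - 1)/(12 - 10))/3 = (2/2)/3 = (2*(½))/3 = (⅓)*1 = ⅓ ≈ 0.33333)
Y = 44 (Y = -4 + (⅓)*144 = -4 + 48 = 44)
p = 601 (p = 7 - (-22)*27 = 7 - 1*(-594) = 7 + 594 = 601)
Y - p = 44 - 1*601 = 44 - 601 = -557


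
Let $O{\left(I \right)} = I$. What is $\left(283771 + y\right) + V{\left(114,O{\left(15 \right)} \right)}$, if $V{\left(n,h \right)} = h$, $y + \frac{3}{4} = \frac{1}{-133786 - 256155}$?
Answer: $\frac{442638016677}{1559764} \approx 2.8379 \cdot 10^{5}$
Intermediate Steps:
$y = - \frac{1169827}{1559764}$ ($y = - \frac{3}{4} + \frac{1}{-133786 - 256155} = - \frac{3}{4} + \frac{1}{-389941} = - \frac{3}{4} - \frac{1}{389941} = - \frac{1169827}{1559764} \approx -0.75$)
$\left(283771 + y\right) + V{\left(114,O{\left(15 \right)} \right)} = \left(283771 - \frac{1169827}{1559764}\right) + 15 = \frac{442614620217}{1559764} + 15 = \frac{442638016677}{1559764}$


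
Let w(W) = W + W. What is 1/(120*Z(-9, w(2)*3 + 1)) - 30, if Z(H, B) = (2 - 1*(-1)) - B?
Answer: -36001/1200 ≈ -30.001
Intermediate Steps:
w(W) = 2*W
Z(H, B) = 3 - B (Z(H, B) = (2 + 1) - B = 3 - B)
1/(120*Z(-9, w(2)*3 + 1)) - 30 = 1/(120*(3 - ((2*2)*3 + 1))) - 30 = 1/(120*(3 - (4*3 + 1))) - 30 = 1/(120*(3 - (12 + 1))) - 30 = 1/(120*(3 - 1*13)) - 30 = 1/(120*(3 - 13)) - 30 = (1/120)/(-10) - 30 = (1/120)*(-⅒) - 30 = -1/1200 - 30 = -36001/1200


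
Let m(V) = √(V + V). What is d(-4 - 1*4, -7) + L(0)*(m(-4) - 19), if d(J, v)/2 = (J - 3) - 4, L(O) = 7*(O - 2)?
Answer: 236 - 28*I*√2 ≈ 236.0 - 39.598*I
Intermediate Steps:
m(V) = √2*√V (m(V) = √(2*V) = √2*√V)
L(O) = -14 + 7*O (L(O) = 7*(-2 + O) = -14 + 7*O)
d(J, v) = -14 + 2*J (d(J, v) = 2*((J - 3) - 4) = 2*((-3 + J) - 4) = 2*(-7 + J) = -14 + 2*J)
d(-4 - 1*4, -7) + L(0)*(m(-4) - 19) = (-14 + 2*(-4 - 1*4)) + (-14 + 7*0)*(√2*√(-4) - 19) = (-14 + 2*(-4 - 4)) + (-14 + 0)*(√2*(2*I) - 19) = (-14 + 2*(-8)) - 14*(2*I*√2 - 19) = (-14 - 16) - 14*(-19 + 2*I*√2) = -30 + (266 - 28*I*√2) = 236 - 28*I*√2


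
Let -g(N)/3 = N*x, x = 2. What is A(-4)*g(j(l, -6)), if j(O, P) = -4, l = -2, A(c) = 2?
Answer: 48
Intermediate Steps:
g(N) = -6*N (g(N) = -3*N*2 = -6*N)
A(-4)*g(j(l, -6)) = 2*(-6*(-4)) = 2*24 = 48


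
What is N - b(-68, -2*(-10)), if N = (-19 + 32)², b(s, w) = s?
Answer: 237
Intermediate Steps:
N = 169 (N = 13² = 169)
N - b(-68, -2*(-10)) = 169 - 1*(-68) = 169 + 68 = 237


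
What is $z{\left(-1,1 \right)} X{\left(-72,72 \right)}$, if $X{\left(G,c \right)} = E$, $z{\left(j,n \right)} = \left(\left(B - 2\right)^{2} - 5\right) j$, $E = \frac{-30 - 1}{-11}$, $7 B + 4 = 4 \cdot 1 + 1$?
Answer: $\frac{2356}{539} \approx 4.3711$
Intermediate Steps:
$B = \frac{1}{7}$ ($B = - \frac{4}{7} + \frac{4 \cdot 1 + 1}{7} = - \frac{4}{7} + \frac{4 + 1}{7} = - \frac{4}{7} + \frac{1}{7} \cdot 5 = - \frac{4}{7} + \frac{5}{7} = \frac{1}{7} \approx 0.14286$)
$E = \frac{31}{11}$ ($E = \left(-30 - 1\right) \left(- \frac{1}{11}\right) = \left(-31\right) \left(- \frac{1}{11}\right) = \frac{31}{11} \approx 2.8182$)
$z{\left(j,n \right)} = - \frac{76 j}{49}$ ($z{\left(j,n \right)} = \left(\left(\frac{1}{7} - 2\right)^{2} - 5\right) j = \left(\left(- \frac{13}{7}\right)^{2} - 5\right) j = \left(\frac{169}{49} - 5\right) j = - \frac{76 j}{49}$)
$X{\left(G,c \right)} = \frac{31}{11}$
$z{\left(-1,1 \right)} X{\left(-72,72 \right)} = \left(- \frac{76}{49}\right) \left(-1\right) \frac{31}{11} = \frac{76}{49} \cdot \frac{31}{11} = \frac{2356}{539}$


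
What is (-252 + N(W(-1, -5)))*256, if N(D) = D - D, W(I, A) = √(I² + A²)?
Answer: -64512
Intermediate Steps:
W(I, A) = √(A² + I²)
N(D) = 0
(-252 + N(W(-1, -5)))*256 = (-252 + 0)*256 = -252*256 = -64512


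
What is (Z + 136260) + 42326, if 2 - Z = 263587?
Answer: -84999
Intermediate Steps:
Z = -263585 (Z = 2 - 1*263587 = 2 - 263587 = -263585)
(Z + 136260) + 42326 = (-263585 + 136260) + 42326 = -127325 + 42326 = -84999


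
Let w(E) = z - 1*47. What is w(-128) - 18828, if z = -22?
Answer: -18897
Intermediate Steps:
w(E) = -69 (w(E) = -22 - 1*47 = -22 - 47 = -69)
w(-128) - 18828 = -69 - 18828 = -18897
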